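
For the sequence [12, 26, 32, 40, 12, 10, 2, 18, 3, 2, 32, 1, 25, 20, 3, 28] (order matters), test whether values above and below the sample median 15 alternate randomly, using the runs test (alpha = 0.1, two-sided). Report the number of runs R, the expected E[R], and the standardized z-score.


Step 1: Compute median = 15; label A = above, B = below.
Labels in order: BAAABBBABBABAABA  (n_A = 8, n_B = 8)
Step 2: Count runs R = 10.
Step 3: Under H0 (random ordering), E[R] = 2*n_A*n_B/(n_A+n_B) + 1 = 2*8*8/16 + 1 = 9.0000.
        Var[R] = 2*n_A*n_B*(2*n_A*n_B - n_A - n_B) / ((n_A+n_B)^2 * (n_A+n_B-1)) = 14336/3840 = 3.7333.
        SD[R] = 1.9322.
Step 4: Continuity-corrected z = (R - 0.5 - E[R]) / SD[R] = (10 - 0.5 - 9.0000) / 1.9322 = 0.2588.
Step 5: Two-sided p-value via normal approximation = 2*(1 - Phi(|z|)) = 0.795809.
Step 6: alpha = 0.1. fail to reject H0.

R = 10, z = 0.2588, p = 0.795809, fail to reject H0.


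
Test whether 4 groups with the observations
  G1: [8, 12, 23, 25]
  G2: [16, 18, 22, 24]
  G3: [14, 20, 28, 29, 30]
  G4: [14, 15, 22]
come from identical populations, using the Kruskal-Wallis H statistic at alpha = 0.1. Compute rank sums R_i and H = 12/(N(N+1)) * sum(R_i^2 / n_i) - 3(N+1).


Step 1: Combine all N = 16 observations and assign midranks.
sorted (value, group, rank): (8,G1,1), (12,G1,2), (14,G3,3.5), (14,G4,3.5), (15,G4,5), (16,G2,6), (18,G2,7), (20,G3,8), (22,G2,9.5), (22,G4,9.5), (23,G1,11), (24,G2,12), (25,G1,13), (28,G3,14), (29,G3,15), (30,G3,16)
Step 2: Sum ranks within each group.
R_1 = 27 (n_1 = 4)
R_2 = 34.5 (n_2 = 4)
R_3 = 56.5 (n_3 = 5)
R_4 = 18 (n_4 = 3)
Step 3: H = 12/(N(N+1)) * sum(R_i^2/n_i) - 3(N+1)
     = 12/(16*17) * (27^2/4 + 34.5^2/4 + 56.5^2/5 + 18^2/3) - 3*17
     = 0.044118 * 1226.26 - 51
     = 3.099816.
Step 4: Ties present; correction factor C = 1 - 12/(16^3 - 16) = 0.997059. Corrected H = 3.099816 / 0.997059 = 3.108960.
Step 5: Under H0, H ~ chi^2(3); p-value = 0.375129.
Step 6: alpha = 0.1. fail to reject H0.

H = 3.1090, df = 3, p = 0.375129, fail to reject H0.


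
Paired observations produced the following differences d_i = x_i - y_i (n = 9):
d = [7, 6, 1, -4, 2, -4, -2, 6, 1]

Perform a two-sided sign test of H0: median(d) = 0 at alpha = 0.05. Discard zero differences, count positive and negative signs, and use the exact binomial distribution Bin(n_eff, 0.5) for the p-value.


Step 1: Discard zero differences. Original n = 9; n_eff = number of nonzero differences = 9.
Nonzero differences (with sign): +7, +6, +1, -4, +2, -4, -2, +6, +1
Step 2: Count signs: positive = 6, negative = 3.
Step 3: Under H0: P(positive) = 0.5, so the number of positives S ~ Bin(9, 0.5).
Step 4: Two-sided exact p-value = sum of Bin(9,0.5) probabilities at or below the observed probability = 0.507812.
Step 5: alpha = 0.05. fail to reject H0.

n_eff = 9, pos = 6, neg = 3, p = 0.507812, fail to reject H0.


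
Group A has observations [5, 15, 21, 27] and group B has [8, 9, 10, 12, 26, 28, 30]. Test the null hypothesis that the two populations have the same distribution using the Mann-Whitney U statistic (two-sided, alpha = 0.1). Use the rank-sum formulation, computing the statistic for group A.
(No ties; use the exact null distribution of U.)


Step 1: Combine and sort all 11 observations; assign midranks.
sorted (value, group): (5,X), (8,Y), (9,Y), (10,Y), (12,Y), (15,X), (21,X), (26,Y), (27,X), (28,Y), (30,Y)
ranks: 5->1, 8->2, 9->3, 10->4, 12->5, 15->6, 21->7, 26->8, 27->9, 28->10, 30->11
Step 2: Rank sum for X: R1 = 1 + 6 + 7 + 9 = 23.
Step 3: U_X = R1 - n1(n1+1)/2 = 23 - 4*5/2 = 23 - 10 = 13.
       U_Y = n1*n2 - U_X = 28 - 13 = 15.
Step 4: No ties, so the exact null distribution of U (based on enumerating the C(11,4) = 330 equally likely rank assignments) gives the two-sided p-value.
Step 5: p-value = 0.927273; compare to alpha = 0.1. fail to reject H0.

U_X = 13, p = 0.927273, fail to reject H0 at alpha = 0.1.


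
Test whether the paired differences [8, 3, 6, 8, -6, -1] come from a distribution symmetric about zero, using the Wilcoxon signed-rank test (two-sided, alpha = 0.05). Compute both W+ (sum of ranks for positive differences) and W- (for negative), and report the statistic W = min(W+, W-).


Step 1: Drop any zero differences (none here) and take |d_i|.
|d| = [8, 3, 6, 8, 6, 1]
Step 2: Midrank |d_i| (ties get averaged ranks).
ranks: |8|->5.5, |3|->2, |6|->3.5, |8|->5.5, |6|->3.5, |1|->1
Step 3: Attach original signs; sum ranks with positive sign and with negative sign.
W+ = 5.5 + 2 + 3.5 + 5.5 = 16.5
W- = 3.5 + 1 = 4.5
(Check: W+ + W- = 21 should equal n(n+1)/2 = 21.)
Step 4: Test statistic W = min(W+, W-) = 4.5.
Step 5: Ties in |d|, so use the tie-corrected normal approximation.
        E[W] = n(n+1)/4 = 6*7/4 = 10.5.
        Tie groups: |d|=6 (t=2), |d|=8 (t=2); sum(t^3 - t) = 12.
        Var[W] = n(n+1)(2n+1)/24 - sum(t^3-t)/48 = 546/24 - 12/48 = 22.5.
        z = (W - E[W]) / sqrt(Var[W]) = (4.5 - 10.5) / 4.7434 = -1.2649.
        Two-sided p = 2*Phi(z) = 0.205903.
Step 6: alpha = 0.05. fail to reject H0.

W+ = 16.5, W- = 4.5, W = min = 4.5, p = 0.205903, fail to reject H0.


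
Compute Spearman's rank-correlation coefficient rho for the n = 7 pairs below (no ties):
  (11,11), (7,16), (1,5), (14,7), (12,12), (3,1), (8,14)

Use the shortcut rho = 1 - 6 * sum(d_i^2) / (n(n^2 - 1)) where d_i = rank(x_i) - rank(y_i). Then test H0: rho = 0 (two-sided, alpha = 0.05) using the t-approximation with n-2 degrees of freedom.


Step 1: Rank x and y separately (midranks; no ties here).
rank(x): 11->5, 7->3, 1->1, 14->7, 12->6, 3->2, 8->4
rank(y): 11->4, 16->7, 5->2, 7->3, 12->5, 1->1, 14->6
Step 2: d_i = R_x(i) - R_y(i); compute d_i^2.
  (5-4)^2=1, (3-7)^2=16, (1-2)^2=1, (7-3)^2=16, (6-5)^2=1, (2-1)^2=1, (4-6)^2=4
sum(d^2) = 40.
Step 3: rho = 1 - 6*40 / (7*(7^2 - 1)) = 1 - 240/336 = 0.285714.
Step 4: Under H0, t = rho * sqrt((n-2)/(1-rho^2)) = 0.6667 ~ t(5).
Step 5: Two-sided p-value from the t-distribution with 5 df = 0.534509.
Step 6: alpha = 0.05. fail to reject H0.

rho = 0.2857, p = 0.534509, fail to reject H0 at alpha = 0.05.


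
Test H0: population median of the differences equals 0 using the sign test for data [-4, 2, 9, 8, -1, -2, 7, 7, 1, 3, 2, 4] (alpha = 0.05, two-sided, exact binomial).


Step 1: Discard zero differences. Original n = 12; n_eff = number of nonzero differences = 12.
Nonzero differences (with sign): -4, +2, +9, +8, -1, -2, +7, +7, +1, +3, +2, +4
Step 2: Count signs: positive = 9, negative = 3.
Step 3: Under H0: P(positive) = 0.5, so the number of positives S ~ Bin(12, 0.5).
Step 4: Two-sided exact p-value = sum of Bin(12,0.5) probabilities at or below the observed probability = 0.145996.
Step 5: alpha = 0.05. fail to reject H0.

n_eff = 12, pos = 9, neg = 3, p = 0.145996, fail to reject H0.


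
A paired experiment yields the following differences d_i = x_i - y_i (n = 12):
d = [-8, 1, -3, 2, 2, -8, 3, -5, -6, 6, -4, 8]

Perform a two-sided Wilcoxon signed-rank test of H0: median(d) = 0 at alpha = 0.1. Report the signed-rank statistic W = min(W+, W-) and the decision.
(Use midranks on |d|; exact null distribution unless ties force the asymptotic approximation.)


Step 1: Drop any zero differences (none here) and take |d_i|.
|d| = [8, 1, 3, 2, 2, 8, 3, 5, 6, 6, 4, 8]
Step 2: Midrank |d_i| (ties get averaged ranks).
ranks: |8|->11, |1|->1, |3|->4.5, |2|->2.5, |2|->2.5, |8|->11, |3|->4.5, |5|->7, |6|->8.5, |6|->8.5, |4|->6, |8|->11
Step 3: Attach original signs; sum ranks with positive sign and with negative sign.
W+ = 1 + 2.5 + 2.5 + 4.5 + 8.5 + 11 = 30
W- = 11 + 4.5 + 11 + 7 + 8.5 + 6 = 48
(Check: W+ + W- = 78 should equal n(n+1)/2 = 78.)
Step 4: Test statistic W = min(W+, W-) = 30.
Step 5: Ties in |d|, so use the tie-corrected normal approximation.
        E[W] = n(n+1)/4 = 12*13/4 = 39.
        Tie groups: |d|=2 (t=2), |d|=3 (t=2), |d|=6 (t=2), |d|=8 (t=3); sum(t^3 - t) = 42.
        Var[W] = n(n+1)(2n+1)/24 - sum(t^3-t)/48 = 3900/24 - 42/48 = 161.625.
        z = (W - E[W]) / sqrt(Var[W]) = (30 - 39) / 12.7132 = -0.7079.
        Two-sided p = 2*Phi(z) = 0.478991.
Step 6: alpha = 0.1. fail to reject H0.

W+ = 30, W- = 48, W = min = 30, p = 0.478991, fail to reject H0.


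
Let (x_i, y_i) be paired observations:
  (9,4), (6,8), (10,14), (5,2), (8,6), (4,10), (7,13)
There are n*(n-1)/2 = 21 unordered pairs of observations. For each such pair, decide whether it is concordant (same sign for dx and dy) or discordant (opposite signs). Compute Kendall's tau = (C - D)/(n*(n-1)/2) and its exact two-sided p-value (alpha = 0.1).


Step 1: Enumerate the 21 unordered pairs (i,j) with i<j and classify each by sign(x_j-x_i) * sign(y_j-y_i).
  (1,2):dx=-3,dy=+4->D; (1,3):dx=+1,dy=+10->C; (1,4):dx=-4,dy=-2->C; (1,5):dx=-1,dy=+2->D
  (1,6):dx=-5,dy=+6->D; (1,7):dx=-2,dy=+9->D; (2,3):dx=+4,dy=+6->C; (2,4):dx=-1,dy=-6->C
  (2,5):dx=+2,dy=-2->D; (2,6):dx=-2,dy=+2->D; (2,7):dx=+1,dy=+5->C; (3,4):dx=-5,dy=-12->C
  (3,5):dx=-2,dy=-8->C; (3,6):dx=-6,dy=-4->C; (3,7):dx=-3,dy=-1->C; (4,5):dx=+3,dy=+4->C
  (4,6):dx=-1,dy=+8->D; (4,7):dx=+2,dy=+11->C; (5,6):dx=-4,dy=+4->D; (5,7):dx=-1,dy=+7->D
  (6,7):dx=+3,dy=+3->C
Step 2: C = 12, D = 9, total pairs = 21.
Step 3: tau = (C - D)/(n(n-1)/2) = (12 - 9)/21 = 0.142857.
Step 4: Exact two-sided p-value (enumerate n! = 5040 permutations of y under H0): p = 0.772619.
Step 5: alpha = 0.1. fail to reject H0.

tau_b = 0.1429 (C=12, D=9), p = 0.772619, fail to reject H0.


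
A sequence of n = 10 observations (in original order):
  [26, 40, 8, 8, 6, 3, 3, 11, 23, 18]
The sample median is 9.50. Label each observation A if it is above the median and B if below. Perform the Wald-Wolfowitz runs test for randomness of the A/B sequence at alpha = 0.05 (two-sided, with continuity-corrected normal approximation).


Step 1: Compute median = 9.50; label A = above, B = below.
Labels in order: AABBBBBAAA  (n_A = 5, n_B = 5)
Step 2: Count runs R = 3.
Step 3: Under H0 (random ordering), E[R] = 2*n_A*n_B/(n_A+n_B) + 1 = 2*5*5/10 + 1 = 6.0000.
        Var[R] = 2*n_A*n_B*(2*n_A*n_B - n_A - n_B) / ((n_A+n_B)^2 * (n_A+n_B-1)) = 2000/900 = 2.2222.
        SD[R] = 1.4907.
Step 4: Continuity-corrected z = (R + 0.5 - E[R]) / SD[R] = (3 + 0.5 - 6.0000) / 1.4907 = -1.6771.
Step 5: Two-sided p-value via normal approximation = 2*(1 - Phi(|z|)) = 0.093533.
Step 6: alpha = 0.05. fail to reject H0.

R = 3, z = -1.6771, p = 0.093533, fail to reject H0.


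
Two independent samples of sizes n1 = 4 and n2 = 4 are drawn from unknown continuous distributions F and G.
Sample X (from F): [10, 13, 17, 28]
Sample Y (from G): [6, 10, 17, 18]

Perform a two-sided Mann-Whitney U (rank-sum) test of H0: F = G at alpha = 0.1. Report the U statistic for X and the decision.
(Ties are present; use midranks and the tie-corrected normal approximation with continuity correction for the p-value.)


Step 1: Combine and sort all 8 observations; assign midranks.
sorted (value, group): (6,Y), (10,X), (10,Y), (13,X), (17,X), (17,Y), (18,Y), (28,X)
ranks: 6->1, 10->2.5, 10->2.5, 13->4, 17->5.5, 17->5.5, 18->7, 28->8
Step 2: Rank sum for X: R1 = 2.5 + 4 + 5.5 + 8 = 20.
Step 3: U_X = R1 - n1(n1+1)/2 = 20 - 4*5/2 = 20 - 10 = 10.
       U_Y = n1*n2 - U_X = 16 - 10 = 6.
Step 4: Ties are present, so use the tie-corrected normal approximation (with continuity correction) for the p-value.
Step 5: p-value = 0.661197; compare to alpha = 0.1. fail to reject H0.

U_X = 10, p = 0.661197, fail to reject H0 at alpha = 0.1.


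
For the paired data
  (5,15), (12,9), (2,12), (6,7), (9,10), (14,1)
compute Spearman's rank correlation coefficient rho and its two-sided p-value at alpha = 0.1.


Step 1: Rank x and y separately (midranks; no ties here).
rank(x): 5->2, 12->5, 2->1, 6->3, 9->4, 14->6
rank(y): 15->6, 9->3, 12->5, 7->2, 10->4, 1->1
Step 2: d_i = R_x(i) - R_y(i); compute d_i^2.
  (2-6)^2=16, (5-3)^2=4, (1-5)^2=16, (3-2)^2=1, (4-4)^2=0, (6-1)^2=25
sum(d^2) = 62.
Step 3: rho = 1 - 6*62 / (6*(6^2 - 1)) = 1 - 372/210 = -0.771429.
Step 4: Under H0, t = rho * sqrt((n-2)/(1-rho^2)) = -2.4247 ~ t(4).
Step 5: Two-sided p-value from the t-distribution with 4 df = 0.072397.
Step 6: alpha = 0.1. reject H0.

rho = -0.7714, p = 0.072397, reject H0 at alpha = 0.1.


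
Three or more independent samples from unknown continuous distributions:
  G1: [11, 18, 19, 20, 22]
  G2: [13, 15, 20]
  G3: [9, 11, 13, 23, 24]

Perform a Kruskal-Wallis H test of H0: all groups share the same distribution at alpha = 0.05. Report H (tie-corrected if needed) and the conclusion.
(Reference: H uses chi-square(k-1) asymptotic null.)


Step 1: Combine all N = 13 observations and assign midranks.
sorted (value, group, rank): (9,G3,1), (11,G1,2.5), (11,G3,2.5), (13,G2,4.5), (13,G3,4.5), (15,G2,6), (18,G1,7), (19,G1,8), (20,G1,9.5), (20,G2,9.5), (22,G1,11), (23,G3,12), (24,G3,13)
Step 2: Sum ranks within each group.
R_1 = 38 (n_1 = 5)
R_2 = 20 (n_2 = 3)
R_3 = 33 (n_3 = 5)
Step 3: H = 12/(N(N+1)) * sum(R_i^2/n_i) - 3(N+1)
     = 12/(13*14) * (38^2/5 + 20^2/3 + 33^2/5) - 3*14
     = 0.065934 * 639.933 - 42
     = 0.193407.
Step 4: Ties present; correction factor C = 1 - 18/(13^3 - 13) = 0.991758. Corrected H = 0.193407 / 0.991758 = 0.195014.
Step 5: Under H0, H ~ chi^2(2); p-value = 0.907096.
Step 6: alpha = 0.05. fail to reject H0.

H = 0.1950, df = 2, p = 0.907096, fail to reject H0.


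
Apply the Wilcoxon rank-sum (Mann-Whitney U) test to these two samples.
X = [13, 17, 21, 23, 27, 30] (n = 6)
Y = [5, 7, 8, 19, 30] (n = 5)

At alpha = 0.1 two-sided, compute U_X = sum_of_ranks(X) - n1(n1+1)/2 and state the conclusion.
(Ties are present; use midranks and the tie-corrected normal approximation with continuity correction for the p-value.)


Step 1: Combine and sort all 11 observations; assign midranks.
sorted (value, group): (5,Y), (7,Y), (8,Y), (13,X), (17,X), (19,Y), (21,X), (23,X), (27,X), (30,X), (30,Y)
ranks: 5->1, 7->2, 8->3, 13->4, 17->5, 19->6, 21->7, 23->8, 27->9, 30->10.5, 30->10.5
Step 2: Rank sum for X: R1 = 4 + 5 + 7 + 8 + 9 + 10.5 = 43.5.
Step 3: U_X = R1 - n1(n1+1)/2 = 43.5 - 6*7/2 = 43.5 - 21 = 22.5.
       U_Y = n1*n2 - U_X = 30 - 22.5 = 7.5.
Step 4: Ties are present, so use the tie-corrected normal approximation (with continuity correction) for the p-value.
Step 5: p-value = 0.200217; compare to alpha = 0.1. fail to reject H0.

U_X = 22.5, p = 0.200217, fail to reject H0 at alpha = 0.1.


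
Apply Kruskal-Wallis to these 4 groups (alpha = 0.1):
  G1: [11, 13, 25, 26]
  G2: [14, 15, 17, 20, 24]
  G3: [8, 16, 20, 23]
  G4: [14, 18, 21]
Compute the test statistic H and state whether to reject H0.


Step 1: Combine all N = 16 observations and assign midranks.
sorted (value, group, rank): (8,G3,1), (11,G1,2), (13,G1,3), (14,G2,4.5), (14,G4,4.5), (15,G2,6), (16,G3,7), (17,G2,8), (18,G4,9), (20,G2,10.5), (20,G3,10.5), (21,G4,12), (23,G3,13), (24,G2,14), (25,G1,15), (26,G1,16)
Step 2: Sum ranks within each group.
R_1 = 36 (n_1 = 4)
R_2 = 43 (n_2 = 5)
R_3 = 31.5 (n_3 = 4)
R_4 = 25.5 (n_4 = 3)
Step 3: H = 12/(N(N+1)) * sum(R_i^2/n_i) - 3(N+1)
     = 12/(16*17) * (36^2/4 + 43^2/5 + 31.5^2/4 + 25.5^2/3) - 3*17
     = 0.044118 * 1158.61 - 51
     = 0.115257.
Step 4: Ties present; correction factor C = 1 - 12/(16^3 - 16) = 0.997059. Corrected H = 0.115257 / 0.997059 = 0.115597.
Step 5: Under H0, H ~ chi^2(3); p-value = 0.989902.
Step 6: alpha = 0.1. fail to reject H0.

H = 0.1156, df = 3, p = 0.989902, fail to reject H0.


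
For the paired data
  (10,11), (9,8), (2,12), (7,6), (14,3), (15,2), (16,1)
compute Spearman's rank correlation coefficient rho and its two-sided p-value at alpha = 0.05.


Step 1: Rank x and y separately (midranks; no ties here).
rank(x): 10->4, 9->3, 2->1, 7->2, 14->5, 15->6, 16->7
rank(y): 11->6, 8->5, 12->7, 6->4, 3->3, 2->2, 1->1
Step 2: d_i = R_x(i) - R_y(i); compute d_i^2.
  (4-6)^2=4, (3-5)^2=4, (1-7)^2=36, (2-4)^2=4, (5-3)^2=4, (6-2)^2=16, (7-1)^2=36
sum(d^2) = 104.
Step 3: rho = 1 - 6*104 / (7*(7^2 - 1)) = 1 - 624/336 = -0.857143.
Step 4: Under H0, t = rho * sqrt((n-2)/(1-rho^2)) = -3.7210 ~ t(5).
Step 5: Two-sided p-value from the t-distribution with 5 df = 0.013697.
Step 6: alpha = 0.05. reject H0.

rho = -0.8571, p = 0.013697, reject H0 at alpha = 0.05.


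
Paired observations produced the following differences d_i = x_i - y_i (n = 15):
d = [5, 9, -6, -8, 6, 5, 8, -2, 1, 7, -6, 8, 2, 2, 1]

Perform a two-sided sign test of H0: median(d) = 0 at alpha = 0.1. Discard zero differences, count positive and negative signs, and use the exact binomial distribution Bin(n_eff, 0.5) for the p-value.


Step 1: Discard zero differences. Original n = 15; n_eff = number of nonzero differences = 15.
Nonzero differences (with sign): +5, +9, -6, -8, +6, +5, +8, -2, +1, +7, -6, +8, +2, +2, +1
Step 2: Count signs: positive = 11, negative = 4.
Step 3: Under H0: P(positive) = 0.5, so the number of positives S ~ Bin(15, 0.5).
Step 4: Two-sided exact p-value = sum of Bin(15,0.5) probabilities at or below the observed probability = 0.118469.
Step 5: alpha = 0.1. fail to reject H0.

n_eff = 15, pos = 11, neg = 4, p = 0.118469, fail to reject H0.


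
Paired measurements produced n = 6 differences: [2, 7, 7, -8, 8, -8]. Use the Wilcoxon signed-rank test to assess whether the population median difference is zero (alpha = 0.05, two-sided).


Step 1: Drop any zero differences (none here) and take |d_i|.
|d| = [2, 7, 7, 8, 8, 8]
Step 2: Midrank |d_i| (ties get averaged ranks).
ranks: |2|->1, |7|->2.5, |7|->2.5, |8|->5, |8|->5, |8|->5
Step 3: Attach original signs; sum ranks with positive sign and with negative sign.
W+ = 1 + 2.5 + 2.5 + 5 = 11
W- = 5 + 5 = 10
(Check: W+ + W- = 21 should equal n(n+1)/2 = 21.)
Step 4: Test statistic W = min(W+, W-) = 10.
Step 5: Ties in |d|, so use the tie-corrected normal approximation.
        E[W] = n(n+1)/4 = 6*7/4 = 10.5.
        Tie groups: |d|=7 (t=2), |d|=8 (t=3); sum(t^3 - t) = 30.
        Var[W] = n(n+1)(2n+1)/24 - sum(t^3-t)/48 = 546/24 - 30/48 = 22.125.
        z = (W - E[W]) / sqrt(Var[W]) = (10 - 10.5) / 4.7037 = -0.1063.
        Two-sided p = 2*Phi(z) = 0.915345.
Step 6: alpha = 0.05. fail to reject H0.

W+ = 11, W- = 10, W = min = 10, p = 0.915345, fail to reject H0.


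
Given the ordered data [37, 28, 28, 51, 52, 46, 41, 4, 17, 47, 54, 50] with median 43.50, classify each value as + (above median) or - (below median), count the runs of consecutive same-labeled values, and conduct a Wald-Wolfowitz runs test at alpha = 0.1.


Step 1: Compute median = 43.50; label A = above, B = below.
Labels in order: BBBAAABBBAAA  (n_A = 6, n_B = 6)
Step 2: Count runs R = 4.
Step 3: Under H0 (random ordering), E[R] = 2*n_A*n_B/(n_A+n_B) + 1 = 2*6*6/12 + 1 = 7.0000.
        Var[R] = 2*n_A*n_B*(2*n_A*n_B - n_A - n_B) / ((n_A+n_B)^2 * (n_A+n_B-1)) = 4320/1584 = 2.7273.
        SD[R] = 1.6514.
Step 4: Continuity-corrected z = (R + 0.5 - E[R]) / SD[R] = (4 + 0.5 - 7.0000) / 1.6514 = -1.5138.
Step 5: Two-sided p-value via normal approximation = 2*(1 - Phi(|z|)) = 0.130070.
Step 6: alpha = 0.1. fail to reject H0.

R = 4, z = -1.5138, p = 0.130070, fail to reject H0.


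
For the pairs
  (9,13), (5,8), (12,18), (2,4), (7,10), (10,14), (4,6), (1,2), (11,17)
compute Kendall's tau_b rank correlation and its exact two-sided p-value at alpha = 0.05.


Step 1: Enumerate the 36 unordered pairs (i,j) with i<j and classify each by sign(x_j-x_i) * sign(y_j-y_i).
  (1,2):dx=-4,dy=-5->C; (1,3):dx=+3,dy=+5->C; (1,4):dx=-7,dy=-9->C; (1,5):dx=-2,dy=-3->C
  (1,6):dx=+1,dy=+1->C; (1,7):dx=-5,dy=-7->C; (1,8):dx=-8,dy=-11->C; (1,9):dx=+2,dy=+4->C
  (2,3):dx=+7,dy=+10->C; (2,4):dx=-3,dy=-4->C; (2,5):dx=+2,dy=+2->C; (2,6):dx=+5,dy=+6->C
  (2,7):dx=-1,dy=-2->C; (2,8):dx=-4,dy=-6->C; (2,9):dx=+6,dy=+9->C; (3,4):dx=-10,dy=-14->C
  (3,5):dx=-5,dy=-8->C; (3,6):dx=-2,dy=-4->C; (3,7):dx=-8,dy=-12->C; (3,8):dx=-11,dy=-16->C
  (3,9):dx=-1,dy=-1->C; (4,5):dx=+5,dy=+6->C; (4,6):dx=+8,dy=+10->C; (4,7):dx=+2,dy=+2->C
  (4,8):dx=-1,dy=-2->C; (4,9):dx=+9,dy=+13->C; (5,6):dx=+3,dy=+4->C; (5,7):dx=-3,dy=-4->C
  (5,8):dx=-6,dy=-8->C; (5,9):dx=+4,dy=+7->C; (6,7):dx=-6,dy=-8->C; (6,8):dx=-9,dy=-12->C
  (6,9):dx=+1,dy=+3->C; (7,8):dx=-3,dy=-4->C; (7,9):dx=+7,dy=+11->C; (8,9):dx=+10,dy=+15->C
Step 2: C = 36, D = 0, total pairs = 36.
Step 3: tau = (C - D)/(n(n-1)/2) = (36 - 0)/36 = 1.000000.
Step 4: Exact two-sided p-value (enumerate n! = 362880 permutations of y under H0): p = 0.000006.
Step 5: alpha = 0.05. reject H0.

tau_b = 1.0000 (C=36, D=0), p = 0.000006, reject H0.


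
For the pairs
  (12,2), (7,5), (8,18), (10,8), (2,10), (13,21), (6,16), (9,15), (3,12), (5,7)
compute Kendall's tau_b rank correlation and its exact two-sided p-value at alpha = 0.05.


Step 1: Enumerate the 45 unordered pairs (i,j) with i<j and classify each by sign(x_j-x_i) * sign(y_j-y_i).
  (1,2):dx=-5,dy=+3->D; (1,3):dx=-4,dy=+16->D; (1,4):dx=-2,dy=+6->D; (1,5):dx=-10,dy=+8->D
  (1,6):dx=+1,dy=+19->C; (1,7):dx=-6,dy=+14->D; (1,8):dx=-3,dy=+13->D; (1,9):dx=-9,dy=+10->D
  (1,10):dx=-7,dy=+5->D; (2,3):dx=+1,dy=+13->C; (2,4):dx=+3,dy=+3->C; (2,5):dx=-5,dy=+5->D
  (2,6):dx=+6,dy=+16->C; (2,7):dx=-1,dy=+11->D; (2,8):dx=+2,dy=+10->C; (2,9):dx=-4,dy=+7->D
  (2,10):dx=-2,dy=+2->D; (3,4):dx=+2,dy=-10->D; (3,5):dx=-6,dy=-8->C; (3,6):dx=+5,dy=+3->C
  (3,7):dx=-2,dy=-2->C; (3,8):dx=+1,dy=-3->D; (3,9):dx=-5,dy=-6->C; (3,10):dx=-3,dy=-11->C
  (4,5):dx=-8,dy=+2->D; (4,6):dx=+3,dy=+13->C; (4,7):dx=-4,dy=+8->D; (4,8):dx=-1,dy=+7->D
  (4,9):dx=-7,dy=+4->D; (4,10):dx=-5,dy=-1->C; (5,6):dx=+11,dy=+11->C; (5,7):dx=+4,dy=+6->C
  (5,8):dx=+7,dy=+5->C; (5,9):dx=+1,dy=+2->C; (5,10):dx=+3,dy=-3->D; (6,7):dx=-7,dy=-5->C
  (6,8):dx=-4,dy=-6->C; (6,9):dx=-10,dy=-9->C; (6,10):dx=-8,dy=-14->C; (7,8):dx=+3,dy=-1->D
  (7,9):dx=-3,dy=-4->C; (7,10):dx=-1,dy=-9->C; (8,9):dx=-6,dy=-3->C; (8,10):dx=-4,dy=-8->C
  (9,10):dx=+2,dy=-5->D
Step 2: C = 24, D = 21, total pairs = 45.
Step 3: tau = (C - D)/(n(n-1)/2) = (24 - 21)/45 = 0.066667.
Step 4: Exact two-sided p-value (enumerate n! = 3628800 permutations of y under H0): p = 0.861801.
Step 5: alpha = 0.05. fail to reject H0.

tau_b = 0.0667 (C=24, D=21), p = 0.861801, fail to reject H0.


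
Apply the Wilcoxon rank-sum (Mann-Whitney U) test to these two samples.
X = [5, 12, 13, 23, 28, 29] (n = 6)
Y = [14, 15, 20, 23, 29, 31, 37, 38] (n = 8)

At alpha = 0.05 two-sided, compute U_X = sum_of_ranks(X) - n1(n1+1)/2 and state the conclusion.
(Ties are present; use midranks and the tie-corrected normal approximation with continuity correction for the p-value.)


Step 1: Combine and sort all 14 observations; assign midranks.
sorted (value, group): (5,X), (12,X), (13,X), (14,Y), (15,Y), (20,Y), (23,X), (23,Y), (28,X), (29,X), (29,Y), (31,Y), (37,Y), (38,Y)
ranks: 5->1, 12->2, 13->3, 14->4, 15->5, 20->6, 23->7.5, 23->7.5, 28->9, 29->10.5, 29->10.5, 31->12, 37->13, 38->14
Step 2: Rank sum for X: R1 = 1 + 2 + 3 + 7.5 + 9 + 10.5 = 33.
Step 3: U_X = R1 - n1(n1+1)/2 = 33 - 6*7/2 = 33 - 21 = 12.
       U_Y = n1*n2 - U_X = 48 - 12 = 36.
Step 4: Ties are present, so use the tie-corrected normal approximation (with continuity correction) for the p-value.
Step 5: p-value = 0.136773; compare to alpha = 0.05. fail to reject H0.

U_X = 12, p = 0.136773, fail to reject H0 at alpha = 0.05.


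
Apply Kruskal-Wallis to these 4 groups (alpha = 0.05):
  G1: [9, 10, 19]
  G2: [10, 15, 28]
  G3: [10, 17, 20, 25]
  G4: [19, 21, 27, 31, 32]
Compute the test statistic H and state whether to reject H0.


Step 1: Combine all N = 15 observations and assign midranks.
sorted (value, group, rank): (9,G1,1), (10,G1,3), (10,G2,3), (10,G3,3), (15,G2,5), (17,G3,6), (19,G1,7.5), (19,G4,7.5), (20,G3,9), (21,G4,10), (25,G3,11), (27,G4,12), (28,G2,13), (31,G4,14), (32,G4,15)
Step 2: Sum ranks within each group.
R_1 = 11.5 (n_1 = 3)
R_2 = 21 (n_2 = 3)
R_3 = 29 (n_3 = 4)
R_4 = 58.5 (n_4 = 5)
Step 3: H = 12/(N(N+1)) * sum(R_i^2/n_i) - 3(N+1)
     = 12/(15*16) * (11.5^2/3 + 21^2/3 + 29^2/4 + 58.5^2/5) - 3*16
     = 0.050000 * 1085.78 - 48
     = 6.289167.
Step 4: Ties present; correction factor C = 1 - 30/(15^3 - 15) = 0.991071. Corrected H = 6.289167 / 0.991071 = 6.345826.
Step 5: Under H0, H ~ chi^2(3); p-value = 0.095945.
Step 6: alpha = 0.05. fail to reject H0.

H = 6.3458, df = 3, p = 0.095945, fail to reject H0.


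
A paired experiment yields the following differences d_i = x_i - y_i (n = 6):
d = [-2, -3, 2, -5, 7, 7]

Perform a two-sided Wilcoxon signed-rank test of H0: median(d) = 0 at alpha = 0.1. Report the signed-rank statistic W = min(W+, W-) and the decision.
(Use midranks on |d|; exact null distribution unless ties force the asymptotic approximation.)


Step 1: Drop any zero differences (none here) and take |d_i|.
|d| = [2, 3, 2, 5, 7, 7]
Step 2: Midrank |d_i| (ties get averaged ranks).
ranks: |2|->1.5, |3|->3, |2|->1.5, |5|->4, |7|->5.5, |7|->5.5
Step 3: Attach original signs; sum ranks with positive sign and with negative sign.
W+ = 1.5 + 5.5 + 5.5 = 12.5
W- = 1.5 + 3 + 4 = 8.5
(Check: W+ + W- = 21 should equal n(n+1)/2 = 21.)
Step 4: Test statistic W = min(W+, W-) = 8.5.
Step 5: Ties in |d|, so use the tie-corrected normal approximation.
        E[W] = n(n+1)/4 = 6*7/4 = 10.5.
        Tie groups: |d|=2 (t=2), |d|=7 (t=2); sum(t^3 - t) = 12.
        Var[W] = n(n+1)(2n+1)/24 - sum(t^3-t)/48 = 546/24 - 12/48 = 22.5.
        z = (W - E[W]) / sqrt(Var[W]) = (8.5 - 10.5) / 4.7434 = -0.4216.
        Two-sided p = 2*Phi(z) = 0.673290.
Step 6: alpha = 0.1. fail to reject H0.

W+ = 12.5, W- = 8.5, W = min = 8.5, p = 0.673290, fail to reject H0.


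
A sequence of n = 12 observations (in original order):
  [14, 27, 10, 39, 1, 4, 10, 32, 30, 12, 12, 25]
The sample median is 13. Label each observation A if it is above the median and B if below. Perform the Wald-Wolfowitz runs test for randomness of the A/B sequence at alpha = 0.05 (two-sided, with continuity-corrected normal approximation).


Step 1: Compute median = 13; label A = above, B = below.
Labels in order: AABABBBAABBA  (n_A = 6, n_B = 6)
Step 2: Count runs R = 7.
Step 3: Under H0 (random ordering), E[R] = 2*n_A*n_B/(n_A+n_B) + 1 = 2*6*6/12 + 1 = 7.0000.
        Var[R] = 2*n_A*n_B*(2*n_A*n_B - n_A - n_B) / ((n_A+n_B)^2 * (n_A+n_B-1)) = 4320/1584 = 2.7273.
        SD[R] = 1.6514.
Step 4: R = E[R], so z = 0 with no continuity correction.
Step 5: Two-sided p-value via normal approximation = 2*(1 - Phi(|z|)) = 1.000000.
Step 6: alpha = 0.05. fail to reject H0.

R = 7, z = 0.0000, p = 1.000000, fail to reject H0.


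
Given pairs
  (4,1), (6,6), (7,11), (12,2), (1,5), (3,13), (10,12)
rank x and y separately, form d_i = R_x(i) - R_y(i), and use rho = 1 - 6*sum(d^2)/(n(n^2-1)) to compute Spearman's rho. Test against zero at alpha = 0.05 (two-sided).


Step 1: Rank x and y separately (midranks; no ties here).
rank(x): 4->3, 6->4, 7->5, 12->7, 1->1, 3->2, 10->6
rank(y): 1->1, 6->4, 11->5, 2->2, 5->3, 13->7, 12->6
Step 2: d_i = R_x(i) - R_y(i); compute d_i^2.
  (3-1)^2=4, (4-4)^2=0, (5-5)^2=0, (7-2)^2=25, (1-3)^2=4, (2-7)^2=25, (6-6)^2=0
sum(d^2) = 58.
Step 3: rho = 1 - 6*58 / (7*(7^2 - 1)) = 1 - 348/336 = -0.035714.
Step 4: Under H0, t = rho * sqrt((n-2)/(1-rho^2)) = -0.0799 ~ t(5).
Step 5: Two-sided p-value from the t-distribution with 5 df = 0.939408.
Step 6: alpha = 0.05. fail to reject H0.

rho = -0.0357, p = 0.939408, fail to reject H0 at alpha = 0.05.


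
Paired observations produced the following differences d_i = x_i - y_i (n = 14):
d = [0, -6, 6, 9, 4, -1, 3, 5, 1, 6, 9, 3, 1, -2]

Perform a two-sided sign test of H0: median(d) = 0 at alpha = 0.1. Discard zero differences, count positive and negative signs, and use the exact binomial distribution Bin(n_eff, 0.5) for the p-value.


Step 1: Discard zero differences. Original n = 14; n_eff = number of nonzero differences = 13.
Nonzero differences (with sign): -6, +6, +9, +4, -1, +3, +5, +1, +6, +9, +3, +1, -2
Step 2: Count signs: positive = 10, negative = 3.
Step 3: Under H0: P(positive) = 0.5, so the number of positives S ~ Bin(13, 0.5).
Step 4: Two-sided exact p-value = sum of Bin(13,0.5) probabilities at or below the observed probability = 0.092285.
Step 5: alpha = 0.1. reject H0.

n_eff = 13, pos = 10, neg = 3, p = 0.092285, reject H0.


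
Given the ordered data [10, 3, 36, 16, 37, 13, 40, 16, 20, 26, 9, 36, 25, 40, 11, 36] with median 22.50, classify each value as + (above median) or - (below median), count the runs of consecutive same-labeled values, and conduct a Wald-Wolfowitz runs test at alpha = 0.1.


Step 1: Compute median = 22.50; label A = above, B = below.
Labels in order: BBABABABBABAAABA  (n_A = 8, n_B = 8)
Step 2: Count runs R = 12.
Step 3: Under H0 (random ordering), E[R] = 2*n_A*n_B/(n_A+n_B) + 1 = 2*8*8/16 + 1 = 9.0000.
        Var[R] = 2*n_A*n_B*(2*n_A*n_B - n_A - n_B) / ((n_A+n_B)^2 * (n_A+n_B-1)) = 14336/3840 = 3.7333.
        SD[R] = 1.9322.
Step 4: Continuity-corrected z = (R - 0.5 - E[R]) / SD[R] = (12 - 0.5 - 9.0000) / 1.9322 = 1.2939.
Step 5: Two-sided p-value via normal approximation = 2*(1 - Phi(|z|)) = 0.195709.
Step 6: alpha = 0.1. fail to reject H0.

R = 12, z = 1.2939, p = 0.195709, fail to reject H0.


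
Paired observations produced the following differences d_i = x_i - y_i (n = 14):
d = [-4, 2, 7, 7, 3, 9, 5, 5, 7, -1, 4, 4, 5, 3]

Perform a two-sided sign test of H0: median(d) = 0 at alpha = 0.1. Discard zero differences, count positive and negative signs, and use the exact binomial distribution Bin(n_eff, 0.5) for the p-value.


Step 1: Discard zero differences. Original n = 14; n_eff = number of nonzero differences = 14.
Nonzero differences (with sign): -4, +2, +7, +7, +3, +9, +5, +5, +7, -1, +4, +4, +5, +3
Step 2: Count signs: positive = 12, negative = 2.
Step 3: Under H0: P(positive) = 0.5, so the number of positives S ~ Bin(14, 0.5).
Step 4: Two-sided exact p-value = sum of Bin(14,0.5) probabilities at or below the observed probability = 0.012939.
Step 5: alpha = 0.1. reject H0.

n_eff = 14, pos = 12, neg = 2, p = 0.012939, reject H0.


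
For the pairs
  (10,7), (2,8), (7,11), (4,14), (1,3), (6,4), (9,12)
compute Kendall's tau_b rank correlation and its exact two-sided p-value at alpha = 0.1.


Step 1: Enumerate the 21 unordered pairs (i,j) with i<j and classify each by sign(x_j-x_i) * sign(y_j-y_i).
  (1,2):dx=-8,dy=+1->D; (1,3):dx=-3,dy=+4->D; (1,4):dx=-6,dy=+7->D; (1,5):dx=-9,dy=-4->C
  (1,6):dx=-4,dy=-3->C; (1,7):dx=-1,dy=+5->D; (2,3):dx=+5,dy=+3->C; (2,4):dx=+2,dy=+6->C
  (2,5):dx=-1,dy=-5->C; (2,6):dx=+4,dy=-4->D; (2,7):dx=+7,dy=+4->C; (3,4):dx=-3,dy=+3->D
  (3,5):dx=-6,dy=-8->C; (3,6):dx=-1,dy=-7->C; (3,7):dx=+2,dy=+1->C; (4,5):dx=-3,dy=-11->C
  (4,6):dx=+2,dy=-10->D; (4,7):dx=+5,dy=-2->D; (5,6):dx=+5,dy=+1->C; (5,7):dx=+8,dy=+9->C
  (6,7):dx=+3,dy=+8->C
Step 2: C = 13, D = 8, total pairs = 21.
Step 3: tau = (C - D)/(n(n-1)/2) = (13 - 8)/21 = 0.238095.
Step 4: Exact two-sided p-value (enumerate n! = 5040 permutations of y under H0): p = 0.561905.
Step 5: alpha = 0.1. fail to reject H0.

tau_b = 0.2381 (C=13, D=8), p = 0.561905, fail to reject H0.


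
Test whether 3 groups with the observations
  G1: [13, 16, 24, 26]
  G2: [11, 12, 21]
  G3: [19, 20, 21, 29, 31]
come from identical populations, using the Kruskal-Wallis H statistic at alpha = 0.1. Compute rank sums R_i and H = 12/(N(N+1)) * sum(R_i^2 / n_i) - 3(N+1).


Step 1: Combine all N = 12 observations and assign midranks.
sorted (value, group, rank): (11,G2,1), (12,G2,2), (13,G1,3), (16,G1,4), (19,G3,5), (20,G3,6), (21,G2,7.5), (21,G3,7.5), (24,G1,9), (26,G1,10), (29,G3,11), (31,G3,12)
Step 2: Sum ranks within each group.
R_1 = 26 (n_1 = 4)
R_2 = 10.5 (n_2 = 3)
R_3 = 41.5 (n_3 = 5)
Step 3: H = 12/(N(N+1)) * sum(R_i^2/n_i) - 3(N+1)
     = 12/(12*13) * (26^2/4 + 10.5^2/3 + 41.5^2/5) - 3*13
     = 0.076923 * 550.2 - 39
     = 3.323077.
Step 4: Ties present; correction factor C = 1 - 6/(12^3 - 12) = 0.996503. Corrected H = 3.323077 / 0.996503 = 3.334737.
Step 5: Under H0, H ~ chi^2(2); p-value = 0.188743.
Step 6: alpha = 0.1. fail to reject H0.

H = 3.3347, df = 2, p = 0.188743, fail to reject H0.


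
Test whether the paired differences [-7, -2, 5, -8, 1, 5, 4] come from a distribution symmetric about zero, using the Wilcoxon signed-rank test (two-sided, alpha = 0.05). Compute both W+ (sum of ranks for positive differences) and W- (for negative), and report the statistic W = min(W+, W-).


Step 1: Drop any zero differences (none here) and take |d_i|.
|d| = [7, 2, 5, 8, 1, 5, 4]
Step 2: Midrank |d_i| (ties get averaged ranks).
ranks: |7|->6, |2|->2, |5|->4.5, |8|->7, |1|->1, |5|->4.5, |4|->3
Step 3: Attach original signs; sum ranks with positive sign and with negative sign.
W+ = 4.5 + 1 + 4.5 + 3 = 13
W- = 6 + 2 + 7 = 15
(Check: W+ + W- = 28 should equal n(n+1)/2 = 28.)
Step 4: Test statistic W = min(W+, W-) = 13.
Step 5: Ties in |d|, so use the tie-corrected normal approximation.
        E[W] = n(n+1)/4 = 7*8/4 = 14.
        Tie groups: |d|=5 (t=2); sum(t^3 - t) = 6.
        Var[W] = n(n+1)(2n+1)/24 - sum(t^3-t)/48 = 840/24 - 6/48 = 34.875.
        z = (W - E[W]) / sqrt(Var[W]) = (13 - 14) / 5.9055 = -0.1693.
        Two-sided p = 2*Phi(z) = 0.865534.
Step 6: alpha = 0.05. fail to reject H0.

W+ = 13, W- = 15, W = min = 13, p = 0.865534, fail to reject H0.


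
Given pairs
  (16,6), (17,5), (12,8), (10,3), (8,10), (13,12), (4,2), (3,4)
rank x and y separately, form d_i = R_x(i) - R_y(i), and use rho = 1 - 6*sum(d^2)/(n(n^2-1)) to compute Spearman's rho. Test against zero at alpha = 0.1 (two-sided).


Step 1: Rank x and y separately (midranks; no ties here).
rank(x): 16->7, 17->8, 12->5, 10->4, 8->3, 13->6, 4->2, 3->1
rank(y): 6->5, 5->4, 8->6, 3->2, 10->7, 12->8, 2->1, 4->3
Step 2: d_i = R_x(i) - R_y(i); compute d_i^2.
  (7-5)^2=4, (8-4)^2=16, (5-6)^2=1, (4-2)^2=4, (3-7)^2=16, (6-8)^2=4, (2-1)^2=1, (1-3)^2=4
sum(d^2) = 50.
Step 3: rho = 1 - 6*50 / (8*(8^2 - 1)) = 1 - 300/504 = 0.404762.
Step 4: Under H0, t = rho * sqrt((n-2)/(1-rho^2)) = 1.0842 ~ t(6).
Step 5: Two-sided p-value from the t-distribution with 6 df = 0.319889.
Step 6: alpha = 0.1. fail to reject H0.

rho = 0.4048, p = 0.319889, fail to reject H0 at alpha = 0.1.


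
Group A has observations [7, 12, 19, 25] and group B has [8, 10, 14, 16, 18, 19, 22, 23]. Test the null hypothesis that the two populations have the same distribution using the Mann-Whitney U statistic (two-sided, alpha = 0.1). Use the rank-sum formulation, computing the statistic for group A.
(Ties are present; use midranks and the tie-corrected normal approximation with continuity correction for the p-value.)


Step 1: Combine and sort all 12 observations; assign midranks.
sorted (value, group): (7,X), (8,Y), (10,Y), (12,X), (14,Y), (16,Y), (18,Y), (19,X), (19,Y), (22,Y), (23,Y), (25,X)
ranks: 7->1, 8->2, 10->3, 12->4, 14->5, 16->6, 18->7, 19->8.5, 19->8.5, 22->10, 23->11, 25->12
Step 2: Rank sum for X: R1 = 1 + 4 + 8.5 + 12 = 25.5.
Step 3: U_X = R1 - n1(n1+1)/2 = 25.5 - 4*5/2 = 25.5 - 10 = 15.5.
       U_Y = n1*n2 - U_X = 32 - 15.5 = 16.5.
Step 4: Ties are present, so use the tie-corrected normal approximation (with continuity correction) for the p-value.
Step 5: p-value = 1.000000; compare to alpha = 0.1. fail to reject H0.

U_X = 15.5, p = 1.000000, fail to reject H0 at alpha = 0.1.


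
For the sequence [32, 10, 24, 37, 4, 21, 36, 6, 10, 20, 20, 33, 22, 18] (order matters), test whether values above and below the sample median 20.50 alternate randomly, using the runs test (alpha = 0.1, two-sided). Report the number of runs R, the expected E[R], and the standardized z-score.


Step 1: Compute median = 20.50; label A = above, B = below.
Labels in order: ABAABAABBBBAAB  (n_A = 7, n_B = 7)
Step 2: Count runs R = 8.
Step 3: Under H0 (random ordering), E[R] = 2*n_A*n_B/(n_A+n_B) + 1 = 2*7*7/14 + 1 = 8.0000.
        Var[R] = 2*n_A*n_B*(2*n_A*n_B - n_A - n_B) / ((n_A+n_B)^2 * (n_A+n_B-1)) = 8232/2548 = 3.2308.
        SD[R] = 1.7974.
Step 4: R = E[R], so z = 0 with no continuity correction.
Step 5: Two-sided p-value via normal approximation = 2*(1 - Phi(|z|)) = 1.000000.
Step 6: alpha = 0.1. fail to reject H0.

R = 8, z = 0.0000, p = 1.000000, fail to reject H0.


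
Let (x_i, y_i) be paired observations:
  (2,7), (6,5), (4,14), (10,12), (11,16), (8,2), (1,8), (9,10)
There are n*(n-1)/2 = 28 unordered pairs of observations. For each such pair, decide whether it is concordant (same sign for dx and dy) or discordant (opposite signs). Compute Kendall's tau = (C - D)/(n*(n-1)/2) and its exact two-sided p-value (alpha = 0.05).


Step 1: Enumerate the 28 unordered pairs (i,j) with i<j and classify each by sign(x_j-x_i) * sign(y_j-y_i).
  (1,2):dx=+4,dy=-2->D; (1,3):dx=+2,dy=+7->C; (1,4):dx=+8,dy=+5->C; (1,5):dx=+9,dy=+9->C
  (1,6):dx=+6,dy=-5->D; (1,7):dx=-1,dy=+1->D; (1,8):dx=+7,dy=+3->C; (2,3):dx=-2,dy=+9->D
  (2,4):dx=+4,dy=+7->C; (2,5):dx=+5,dy=+11->C; (2,6):dx=+2,dy=-3->D; (2,7):dx=-5,dy=+3->D
  (2,8):dx=+3,dy=+5->C; (3,4):dx=+6,dy=-2->D; (3,5):dx=+7,dy=+2->C; (3,6):dx=+4,dy=-12->D
  (3,7):dx=-3,dy=-6->C; (3,8):dx=+5,dy=-4->D; (4,5):dx=+1,dy=+4->C; (4,6):dx=-2,dy=-10->C
  (4,7):dx=-9,dy=-4->C; (4,8):dx=-1,dy=-2->C; (5,6):dx=-3,dy=-14->C; (5,7):dx=-10,dy=-8->C
  (5,8):dx=-2,dy=-6->C; (6,7):dx=-7,dy=+6->D; (6,8):dx=+1,dy=+8->C; (7,8):dx=+8,dy=+2->C
Step 2: C = 18, D = 10, total pairs = 28.
Step 3: tau = (C - D)/(n(n-1)/2) = (18 - 10)/28 = 0.285714.
Step 4: Exact two-sided p-value (enumerate n! = 40320 permutations of y under H0): p = 0.398760.
Step 5: alpha = 0.05. fail to reject H0.

tau_b = 0.2857 (C=18, D=10), p = 0.398760, fail to reject H0.


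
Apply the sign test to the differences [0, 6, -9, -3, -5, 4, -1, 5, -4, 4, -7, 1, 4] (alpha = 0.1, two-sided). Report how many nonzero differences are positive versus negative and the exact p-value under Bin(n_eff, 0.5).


Step 1: Discard zero differences. Original n = 13; n_eff = number of nonzero differences = 12.
Nonzero differences (with sign): +6, -9, -3, -5, +4, -1, +5, -4, +4, -7, +1, +4
Step 2: Count signs: positive = 6, negative = 6.
Step 3: Under H0: P(positive) = 0.5, so the number of positives S ~ Bin(12, 0.5).
Step 4: Two-sided exact p-value = sum of Bin(12,0.5) probabilities at or below the observed probability = 1.000000.
Step 5: alpha = 0.1. fail to reject H0.

n_eff = 12, pos = 6, neg = 6, p = 1.000000, fail to reject H0.


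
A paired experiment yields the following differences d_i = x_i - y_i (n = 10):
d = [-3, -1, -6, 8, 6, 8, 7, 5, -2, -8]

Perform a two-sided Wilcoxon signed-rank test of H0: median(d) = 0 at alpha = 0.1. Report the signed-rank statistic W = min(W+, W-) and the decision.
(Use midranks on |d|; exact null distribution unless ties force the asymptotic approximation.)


Step 1: Drop any zero differences (none here) and take |d_i|.
|d| = [3, 1, 6, 8, 6, 8, 7, 5, 2, 8]
Step 2: Midrank |d_i| (ties get averaged ranks).
ranks: |3|->3, |1|->1, |6|->5.5, |8|->9, |6|->5.5, |8|->9, |7|->7, |5|->4, |2|->2, |8|->9
Step 3: Attach original signs; sum ranks with positive sign and with negative sign.
W+ = 9 + 5.5 + 9 + 7 + 4 = 34.5
W- = 3 + 1 + 5.5 + 2 + 9 = 20.5
(Check: W+ + W- = 55 should equal n(n+1)/2 = 55.)
Step 4: Test statistic W = min(W+, W-) = 20.5.
Step 5: Ties in |d|, so use the tie-corrected normal approximation.
        E[W] = n(n+1)/4 = 10*11/4 = 27.5.
        Tie groups: |d|=6 (t=2), |d|=8 (t=3); sum(t^3 - t) = 30.
        Var[W] = n(n+1)(2n+1)/24 - sum(t^3-t)/48 = 2310/24 - 30/48 = 95.625.
        z = (W - E[W]) / sqrt(Var[W]) = (20.5 - 27.5) / 9.7788 = -0.7158.
        Two-sided p = 2*Phi(z) = 0.474094.
Step 6: alpha = 0.1. fail to reject H0.

W+ = 34.5, W- = 20.5, W = min = 20.5, p = 0.474094, fail to reject H0.


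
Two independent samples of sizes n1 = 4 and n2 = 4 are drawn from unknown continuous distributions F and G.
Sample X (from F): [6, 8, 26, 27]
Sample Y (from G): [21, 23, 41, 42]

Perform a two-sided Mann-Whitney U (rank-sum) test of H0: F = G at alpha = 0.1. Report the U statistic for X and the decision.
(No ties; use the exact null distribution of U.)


Step 1: Combine and sort all 8 observations; assign midranks.
sorted (value, group): (6,X), (8,X), (21,Y), (23,Y), (26,X), (27,X), (41,Y), (42,Y)
ranks: 6->1, 8->2, 21->3, 23->4, 26->5, 27->6, 41->7, 42->8
Step 2: Rank sum for X: R1 = 1 + 2 + 5 + 6 = 14.
Step 3: U_X = R1 - n1(n1+1)/2 = 14 - 4*5/2 = 14 - 10 = 4.
       U_Y = n1*n2 - U_X = 16 - 4 = 12.
Step 4: No ties, so the exact null distribution of U (based on enumerating the C(8,4) = 70 equally likely rank assignments) gives the two-sided p-value.
Step 5: p-value = 0.342857; compare to alpha = 0.1. fail to reject H0.

U_X = 4, p = 0.342857, fail to reject H0 at alpha = 0.1.
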